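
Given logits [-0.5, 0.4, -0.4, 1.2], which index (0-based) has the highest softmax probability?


Softmax is a monotonic transformation, so it preserves the argmax.
We need to find the index of the maximum logit.
Index 0: -0.5
Index 1: 0.4
Index 2: -0.4
Index 3: 1.2
Maximum logit = 1.2 at index 3

3


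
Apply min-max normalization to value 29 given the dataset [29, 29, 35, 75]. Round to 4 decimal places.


Min = 29, Max = 75
Range = 75 - 29 = 46
Scaled = (x - min) / (max - min)
= (29 - 29) / 46
= 0 / 46
= 0.0000

0.0000


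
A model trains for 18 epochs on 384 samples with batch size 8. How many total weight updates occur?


Iterations per epoch = 384 / 8 = 48
Total updates = iterations_per_epoch * epochs
= 48 * 18
= 864

864


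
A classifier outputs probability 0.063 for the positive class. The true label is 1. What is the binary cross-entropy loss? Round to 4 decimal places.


For y=1: Loss = -log(p)
= -log(0.063)
= -(-2.7646)
= 2.7646

2.7646


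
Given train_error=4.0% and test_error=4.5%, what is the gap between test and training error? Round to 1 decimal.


Generalization gap = test_error - train_error
= 4.5 - 4.0
= 0.5%
A small gap suggests good generalization.

0.5


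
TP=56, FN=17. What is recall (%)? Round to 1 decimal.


Recall = TP / (TP + FN) * 100
= 56 / (56 + 17)
= 56 / 73
= 0.7671
= 76.7%

76.7


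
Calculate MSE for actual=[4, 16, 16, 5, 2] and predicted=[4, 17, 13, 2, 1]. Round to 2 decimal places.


Differences: [0, -1, 3, 3, 1]
Squared errors: [0, 1, 9, 9, 1]
Sum of squared errors = 20
MSE = 20 / 5 = 4.00

4.00


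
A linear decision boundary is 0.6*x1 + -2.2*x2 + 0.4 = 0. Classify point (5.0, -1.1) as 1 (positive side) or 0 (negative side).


Compute 0.6 * 5.0 + -2.2 * -1.1 + 0.4
= 3.0 + 2.42 + 0.4
= 5.82
Since 5.82 >= 0, the point is on the positive side.

1


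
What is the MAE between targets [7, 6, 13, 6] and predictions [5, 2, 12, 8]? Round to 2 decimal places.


Absolute errors: [2, 4, 1, 2]
Sum of absolute errors = 9
MAE = 9 / 4 = 2.25

2.25


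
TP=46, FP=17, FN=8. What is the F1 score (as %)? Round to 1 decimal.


Precision = TP / (TP + FP) = 46 / 63 = 0.7302
Recall = TP / (TP + FN) = 46 / 54 = 0.8519
F1 = 2 * P * R / (P + R)
= 2 * 0.7302 * 0.8519 / (0.7302 + 0.8519)
= 1.244 / 1.582
= 0.7863
As percentage: 78.6%

78.6


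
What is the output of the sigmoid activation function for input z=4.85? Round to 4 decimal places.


sigmoid(z) = 1 / (1 + exp(-z))
exp(-(4.85)) = exp(-4.85) = 0.0078
1 + 0.0078 = 1.0078
1 / 1.0078 = 0.9922

0.9922


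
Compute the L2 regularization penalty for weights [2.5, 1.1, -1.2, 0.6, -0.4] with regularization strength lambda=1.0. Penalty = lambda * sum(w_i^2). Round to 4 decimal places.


Squaring each weight:
2.5^2 = 6.25
1.1^2 = 1.21
(-1.2)^2 = 1.44
0.6^2 = 0.36
(-0.4)^2 = 0.16
Sum of squares = 9.42
Penalty = 1.0 * 9.42 = 9.4200

9.4200


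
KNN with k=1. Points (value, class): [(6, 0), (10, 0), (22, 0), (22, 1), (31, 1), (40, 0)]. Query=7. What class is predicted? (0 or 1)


Distances from query 7:
Point 6 (class 0): distance = 1
K=1 nearest neighbors: classes = [0]
Votes for class 1: 0 / 1
Majority vote => class 0

0


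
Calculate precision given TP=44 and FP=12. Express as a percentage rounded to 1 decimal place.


Precision = TP / (TP + FP) * 100
= 44 / (44 + 12)
= 44 / 56
= 0.7857
= 78.6%

78.6


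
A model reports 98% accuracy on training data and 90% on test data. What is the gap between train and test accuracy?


Gap = train_accuracy - test_accuracy
= 98 - 90
= 8%
This moderate gap may indicate mild overfitting.

8


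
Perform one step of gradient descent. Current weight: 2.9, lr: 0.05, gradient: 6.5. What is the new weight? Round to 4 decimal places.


w_new = w_old - lr * gradient
= 2.9 - 0.05 * 6.5
= 2.9 - (0.325)
= 2.5750

2.5750


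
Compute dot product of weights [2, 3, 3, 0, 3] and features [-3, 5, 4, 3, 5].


Element-wise products:
2 * -3 = -6
3 * 5 = 15
3 * 4 = 12
0 * 3 = 0
3 * 5 = 15
Sum = -6 + 15 + 12 + 0 + 15
= 36

36


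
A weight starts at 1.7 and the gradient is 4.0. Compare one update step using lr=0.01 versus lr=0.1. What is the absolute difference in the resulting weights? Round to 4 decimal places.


With lr=0.01: w_new = 1.7 - 0.01 * 4.0 = 1.66
With lr=0.1: w_new = 1.7 - 0.1 * 4.0 = 1.3
Absolute difference = |1.66 - 1.3|
= 0.3600

0.3600


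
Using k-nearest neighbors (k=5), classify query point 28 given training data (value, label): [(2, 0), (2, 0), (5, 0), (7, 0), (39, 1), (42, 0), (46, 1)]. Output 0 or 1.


Distances from query 28:
Point 39 (class 1): distance = 11
Point 42 (class 0): distance = 14
Point 46 (class 1): distance = 18
Point 7 (class 0): distance = 21
Point 5 (class 0): distance = 23
K=5 nearest neighbors: classes = [1, 0, 1, 0, 0]
Votes for class 1: 2 / 5
Majority vote => class 0

0


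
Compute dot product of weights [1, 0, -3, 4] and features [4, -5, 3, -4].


Element-wise products:
1 * 4 = 4
0 * -5 = 0
-3 * 3 = -9
4 * -4 = -16
Sum = 4 + 0 + -9 + -16
= -21

-21


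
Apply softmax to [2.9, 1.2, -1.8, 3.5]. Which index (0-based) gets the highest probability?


Softmax is a monotonic transformation, so it preserves the argmax.
We need to find the index of the maximum logit.
Index 0: 2.9
Index 1: 1.2
Index 2: -1.8
Index 3: 3.5
Maximum logit = 3.5 at index 3

3


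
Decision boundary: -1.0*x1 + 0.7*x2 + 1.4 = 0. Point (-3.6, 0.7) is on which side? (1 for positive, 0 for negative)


Compute -1.0 * -3.6 + 0.7 * 0.7 + 1.4
= 3.6 + 0.49 + 1.4
= 5.49
Since 5.49 >= 0, the point is on the positive side.

1


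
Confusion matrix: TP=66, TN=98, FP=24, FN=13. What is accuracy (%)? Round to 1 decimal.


Accuracy = (TP + TN) / (TP + TN + FP + FN) * 100
= (66 + 98) / (66 + 98 + 24 + 13)
= 164 / 201
= 0.8159
= 81.6%

81.6


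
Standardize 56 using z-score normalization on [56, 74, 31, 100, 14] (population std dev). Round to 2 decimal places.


Mean = (56 + 74 + 31 + 100 + 14) / 5 = 55.0
Variance = sum((x_i - mean)^2) / n = 928.8
Std = sqrt(928.8) = 30.4762
Z = (x - mean) / std
= (56 - 55.0) / 30.4762
= 1.0 / 30.4762
= 0.03

0.03


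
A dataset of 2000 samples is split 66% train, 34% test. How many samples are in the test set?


Train samples = 2000 * 66% = 1320
Test samples = 2000 - 1320
= 680

680


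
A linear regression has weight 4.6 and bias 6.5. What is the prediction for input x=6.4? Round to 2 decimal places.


y = 4.6 * 6.4 + (6.5)
= 29.44 + (6.5)
= 35.94

35.94


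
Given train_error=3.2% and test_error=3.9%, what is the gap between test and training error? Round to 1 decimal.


Generalization gap = test_error - train_error
= 3.9 - 3.2
= 0.7%
A small gap suggests good generalization.

0.7


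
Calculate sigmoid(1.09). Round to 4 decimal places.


sigmoid(z) = 1 / (1 + exp(-z))
exp(-(1.09)) = exp(-1.09) = 0.3362
1 + 0.3362 = 1.3362
1 / 1.3362 = 0.7484

0.7484


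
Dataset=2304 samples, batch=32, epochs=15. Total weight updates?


Iterations per epoch = 2304 / 32 = 72
Total updates = iterations_per_epoch * epochs
= 72 * 15
= 1080

1080


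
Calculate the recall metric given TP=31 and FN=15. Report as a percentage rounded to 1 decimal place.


Recall = TP / (TP + FN) * 100
= 31 / (31 + 15)
= 31 / 46
= 0.6739
= 67.4%

67.4


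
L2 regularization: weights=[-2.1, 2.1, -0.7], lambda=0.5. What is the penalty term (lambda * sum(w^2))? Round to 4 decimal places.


Squaring each weight:
(-2.1)^2 = 4.41
2.1^2 = 4.41
(-0.7)^2 = 0.49
Sum of squares = 9.31
Penalty = 0.5 * 9.31 = 4.6550

4.6550


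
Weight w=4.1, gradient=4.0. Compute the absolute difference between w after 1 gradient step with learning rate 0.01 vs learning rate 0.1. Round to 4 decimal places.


With lr=0.01: w_new = 4.1 - 0.01 * 4.0 = 4.06
With lr=0.1: w_new = 4.1 - 0.1 * 4.0 = 3.7
Absolute difference = |4.06 - 3.7|
= 0.3600

0.3600


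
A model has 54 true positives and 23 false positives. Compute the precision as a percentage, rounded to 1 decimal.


Precision = TP / (TP + FP) * 100
= 54 / (54 + 23)
= 54 / 77
= 0.7013
= 70.1%

70.1


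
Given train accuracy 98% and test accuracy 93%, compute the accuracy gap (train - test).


Gap = train_accuracy - test_accuracy
= 98 - 93
= 5%
This moderate gap may indicate mild overfitting.

5


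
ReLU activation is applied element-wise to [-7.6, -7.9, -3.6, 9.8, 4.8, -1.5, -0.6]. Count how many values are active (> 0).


ReLU(x) = max(0, x) for each element:
ReLU(-7.6) = 0
ReLU(-7.9) = 0
ReLU(-3.6) = 0
ReLU(9.8) = 9.8
ReLU(4.8) = 4.8
ReLU(-1.5) = 0
ReLU(-0.6) = 0
Active neurons (>0): 2

2


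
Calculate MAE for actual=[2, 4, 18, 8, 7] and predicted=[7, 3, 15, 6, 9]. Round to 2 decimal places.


Absolute errors: [5, 1, 3, 2, 2]
Sum of absolute errors = 13
MAE = 13 / 5 = 2.60

2.60


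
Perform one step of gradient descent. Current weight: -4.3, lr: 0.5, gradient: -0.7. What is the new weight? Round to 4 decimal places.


w_new = w_old - lr * gradient
= -4.3 - 0.5 * -0.7
= -4.3 - (-0.35)
= -3.9500

-3.9500


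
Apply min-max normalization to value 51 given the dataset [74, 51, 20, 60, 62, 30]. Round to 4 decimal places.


Min = 20, Max = 74
Range = 74 - 20 = 54
Scaled = (x - min) / (max - min)
= (51 - 20) / 54
= 31 / 54
= 0.5741

0.5741


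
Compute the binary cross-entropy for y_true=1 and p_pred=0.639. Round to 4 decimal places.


For y=1: Loss = -log(p)
= -log(0.639)
= -(-0.4479)
= 0.4479

0.4479


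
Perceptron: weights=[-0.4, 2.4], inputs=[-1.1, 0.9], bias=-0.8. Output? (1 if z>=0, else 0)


z = w . x + b
= -0.4*-1.1 + 2.4*0.9 + -0.8
= 0.44 + 2.16 + -0.8
= 2.6 + -0.8
= 1.8
Since z = 1.8 >= 0, output = 1

1


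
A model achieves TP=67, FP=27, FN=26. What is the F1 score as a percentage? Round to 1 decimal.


Precision = TP / (TP + FP) = 67 / 94 = 0.7128
Recall = TP / (TP + FN) = 67 / 93 = 0.7204
F1 = 2 * P * R / (P + R)
= 2 * 0.7128 * 0.7204 / (0.7128 + 0.7204)
= 1.027 / 1.4332
= 0.7166
As percentage: 71.7%

71.7


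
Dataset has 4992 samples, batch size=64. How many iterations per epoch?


Iterations per epoch = dataset_size / batch_size
= 4992 / 64
= 78

78


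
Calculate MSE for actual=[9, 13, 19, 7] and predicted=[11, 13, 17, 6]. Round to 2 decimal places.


Differences: [-2, 0, 2, 1]
Squared errors: [4, 0, 4, 1]
Sum of squared errors = 9
MSE = 9 / 4 = 2.25

2.25


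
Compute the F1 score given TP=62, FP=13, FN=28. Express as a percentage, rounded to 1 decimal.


Precision = TP / (TP + FP) = 62 / 75 = 0.8267
Recall = TP / (TP + FN) = 62 / 90 = 0.6889
F1 = 2 * P * R / (P + R)
= 2 * 0.8267 * 0.6889 / (0.8267 + 0.6889)
= 1.139 / 1.5156
= 0.7515
As percentage: 75.2%

75.2


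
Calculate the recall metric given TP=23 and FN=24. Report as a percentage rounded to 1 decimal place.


Recall = TP / (TP + FN) * 100
= 23 / (23 + 24)
= 23 / 47
= 0.4894
= 48.9%

48.9


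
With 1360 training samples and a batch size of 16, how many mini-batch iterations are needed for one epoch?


Iterations per epoch = dataset_size / batch_size
= 1360 / 16
= 85

85


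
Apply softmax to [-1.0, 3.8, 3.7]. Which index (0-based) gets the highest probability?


Softmax is a monotonic transformation, so it preserves the argmax.
We need to find the index of the maximum logit.
Index 0: -1.0
Index 1: 3.8
Index 2: 3.7
Maximum logit = 3.8 at index 1

1


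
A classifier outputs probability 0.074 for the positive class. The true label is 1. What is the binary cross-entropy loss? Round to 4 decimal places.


For y=1: Loss = -log(p)
= -log(0.074)
= -(-2.6037)
= 2.6037

2.6037


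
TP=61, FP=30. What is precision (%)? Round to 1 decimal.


Precision = TP / (TP + FP) * 100
= 61 / (61 + 30)
= 61 / 91
= 0.6703
= 67.0%

67.0


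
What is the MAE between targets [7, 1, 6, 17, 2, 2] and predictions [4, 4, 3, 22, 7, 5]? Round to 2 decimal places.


Absolute errors: [3, 3, 3, 5, 5, 3]
Sum of absolute errors = 22
MAE = 22 / 6 = 3.67

3.67


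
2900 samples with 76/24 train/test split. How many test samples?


Train samples = 2900 * 76% = 2204
Test samples = 2900 - 2204
= 696

696


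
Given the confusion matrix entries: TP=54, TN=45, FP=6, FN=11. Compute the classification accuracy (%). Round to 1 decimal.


Accuracy = (TP + TN) / (TP + TN + FP + FN) * 100
= (54 + 45) / (54 + 45 + 6 + 11)
= 99 / 116
= 0.8534
= 85.3%

85.3


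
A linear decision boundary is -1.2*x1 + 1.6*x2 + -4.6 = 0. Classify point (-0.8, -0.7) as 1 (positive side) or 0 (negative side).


Compute -1.2 * -0.8 + 1.6 * -0.7 + -4.6
= 0.96 + -1.12 + -4.6
= -4.76
Since -4.76 < 0, the point is on the negative side.

0


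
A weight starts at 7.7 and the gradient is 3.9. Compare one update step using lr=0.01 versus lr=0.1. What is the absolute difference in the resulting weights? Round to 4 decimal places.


With lr=0.01: w_new = 7.7 - 0.01 * 3.9 = 7.661
With lr=0.1: w_new = 7.7 - 0.1 * 3.9 = 7.31
Absolute difference = |7.661 - 7.31|
= 0.3510

0.3510


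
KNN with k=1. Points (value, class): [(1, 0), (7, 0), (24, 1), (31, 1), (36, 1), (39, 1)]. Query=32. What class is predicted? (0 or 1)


Distances from query 32:
Point 31 (class 1): distance = 1
K=1 nearest neighbors: classes = [1]
Votes for class 1: 1 / 1
Majority vote => class 1

1


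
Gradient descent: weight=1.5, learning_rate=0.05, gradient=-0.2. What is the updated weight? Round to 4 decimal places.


w_new = w_old - lr * gradient
= 1.5 - 0.05 * -0.2
= 1.5 - (-0.01)
= 1.5100

1.5100


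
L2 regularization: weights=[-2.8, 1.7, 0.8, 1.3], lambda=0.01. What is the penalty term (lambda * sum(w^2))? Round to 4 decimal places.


Squaring each weight:
(-2.8)^2 = 7.84
1.7^2 = 2.89
0.8^2 = 0.64
1.3^2 = 1.69
Sum of squares = 13.06
Penalty = 0.01 * 13.06 = 0.1306

0.1306


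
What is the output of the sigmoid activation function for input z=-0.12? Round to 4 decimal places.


sigmoid(z) = 1 / (1 + exp(-z))
exp(-(-0.12)) = exp(0.12) = 1.1275
1 + 1.1275 = 2.1275
1 / 2.1275 = 0.4700

0.4700


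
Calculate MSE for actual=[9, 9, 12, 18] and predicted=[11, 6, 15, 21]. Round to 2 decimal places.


Differences: [-2, 3, -3, -3]
Squared errors: [4, 9, 9, 9]
Sum of squared errors = 31
MSE = 31 / 4 = 7.75

7.75


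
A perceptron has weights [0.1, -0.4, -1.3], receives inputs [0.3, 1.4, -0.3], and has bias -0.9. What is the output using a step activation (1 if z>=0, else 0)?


z = w . x + b
= 0.1*0.3 + -0.4*1.4 + -1.3*-0.3 + -0.9
= 0.03 + -0.56 + 0.39 + -0.9
= -0.14 + -0.9
= -1.04
Since z = -1.04 < 0, output = 0

0


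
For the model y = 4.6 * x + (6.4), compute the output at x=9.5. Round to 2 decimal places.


y = 4.6 * 9.5 + (6.4)
= 43.7 + (6.4)
= 50.10

50.10


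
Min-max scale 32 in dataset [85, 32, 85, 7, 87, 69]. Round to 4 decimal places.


Min = 7, Max = 87
Range = 87 - 7 = 80
Scaled = (x - min) / (max - min)
= (32 - 7) / 80
= 25 / 80
= 0.3125

0.3125


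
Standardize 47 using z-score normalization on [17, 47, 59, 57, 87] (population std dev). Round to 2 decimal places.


Mean = (17 + 47 + 59 + 57 + 87) / 5 = 53.4
Variance = sum((x_i - mean)^2) / n = 507.84
Std = sqrt(507.84) = 22.5353
Z = (x - mean) / std
= (47 - 53.4) / 22.5353
= -6.4 / 22.5353
= -0.28

-0.28


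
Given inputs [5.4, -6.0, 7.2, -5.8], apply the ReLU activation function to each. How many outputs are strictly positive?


ReLU(x) = max(0, x) for each element:
ReLU(5.4) = 5.4
ReLU(-6.0) = 0
ReLU(7.2) = 7.2
ReLU(-5.8) = 0
Active neurons (>0): 2

2


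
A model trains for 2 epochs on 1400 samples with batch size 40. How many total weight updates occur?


Iterations per epoch = 1400 / 40 = 35
Total updates = iterations_per_epoch * epochs
= 35 * 2
= 70

70


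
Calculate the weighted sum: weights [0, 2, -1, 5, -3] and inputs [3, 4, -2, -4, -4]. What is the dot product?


Element-wise products:
0 * 3 = 0
2 * 4 = 8
-1 * -2 = 2
5 * -4 = -20
-3 * -4 = 12
Sum = 0 + 8 + 2 + -20 + 12
= 2

2


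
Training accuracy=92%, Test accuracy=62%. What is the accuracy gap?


Gap = train_accuracy - test_accuracy
= 92 - 62
= 30%
This large gap strongly indicates overfitting.

30


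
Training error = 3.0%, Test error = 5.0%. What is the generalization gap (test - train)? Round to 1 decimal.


Generalization gap = test_error - train_error
= 5.0 - 3.0
= 2.0%
A moderate gap.

2.0


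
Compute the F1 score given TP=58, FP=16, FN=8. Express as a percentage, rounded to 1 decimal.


Precision = TP / (TP + FP) = 58 / 74 = 0.7838
Recall = TP / (TP + FN) = 58 / 66 = 0.8788
F1 = 2 * P * R / (P + R)
= 2 * 0.7838 * 0.8788 / (0.7838 + 0.8788)
= 1.3776 / 1.6626
= 0.8286
As percentage: 82.9%

82.9


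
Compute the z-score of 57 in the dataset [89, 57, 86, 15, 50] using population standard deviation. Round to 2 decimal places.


Mean = (89 + 57 + 86 + 15 + 50) / 5 = 59.4
Variance = sum((x_i - mean)^2) / n = 729.84
Std = sqrt(729.84) = 27.0156
Z = (x - mean) / std
= (57 - 59.4) / 27.0156
= -2.4 / 27.0156
= -0.09

-0.09


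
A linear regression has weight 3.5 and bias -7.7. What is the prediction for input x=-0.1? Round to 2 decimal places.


y = 3.5 * -0.1 + (-7.7)
= -0.35 + (-7.7)
= -8.05

-8.05


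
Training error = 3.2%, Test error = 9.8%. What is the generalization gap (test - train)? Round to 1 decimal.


Generalization gap = test_error - train_error
= 9.8 - 3.2
= 6.6%
A moderate gap.

6.6


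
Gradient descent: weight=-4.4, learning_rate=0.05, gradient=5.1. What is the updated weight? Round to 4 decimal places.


w_new = w_old - lr * gradient
= -4.4 - 0.05 * 5.1
= -4.4 - (0.255)
= -4.6550

-4.6550


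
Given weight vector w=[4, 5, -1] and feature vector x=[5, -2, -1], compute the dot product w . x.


Element-wise products:
4 * 5 = 20
5 * -2 = -10
-1 * -1 = 1
Sum = 20 + -10 + 1
= 11

11


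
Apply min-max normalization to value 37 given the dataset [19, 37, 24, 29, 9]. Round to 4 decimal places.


Min = 9, Max = 37
Range = 37 - 9 = 28
Scaled = (x - min) / (max - min)
= (37 - 9) / 28
= 28 / 28
= 1.0000

1.0000


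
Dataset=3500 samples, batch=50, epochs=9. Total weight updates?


Iterations per epoch = 3500 / 50 = 70
Total updates = iterations_per_epoch * epochs
= 70 * 9
= 630

630


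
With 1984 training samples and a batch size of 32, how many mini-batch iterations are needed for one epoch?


Iterations per epoch = dataset_size / batch_size
= 1984 / 32
= 62

62


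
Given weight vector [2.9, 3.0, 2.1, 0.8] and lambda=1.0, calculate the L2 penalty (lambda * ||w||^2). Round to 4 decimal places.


Squaring each weight:
2.9^2 = 8.41
3.0^2 = 9.0
2.1^2 = 4.41
0.8^2 = 0.64
Sum of squares = 22.46
Penalty = 1.0 * 22.46 = 22.4600

22.4600


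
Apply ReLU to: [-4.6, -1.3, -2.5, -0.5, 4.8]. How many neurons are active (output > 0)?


ReLU(x) = max(0, x) for each element:
ReLU(-4.6) = 0
ReLU(-1.3) = 0
ReLU(-2.5) = 0
ReLU(-0.5) = 0
ReLU(4.8) = 4.8
Active neurons (>0): 1

1


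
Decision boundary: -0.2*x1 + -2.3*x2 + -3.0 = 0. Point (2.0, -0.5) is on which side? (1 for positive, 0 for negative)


Compute -0.2 * 2.0 + -2.3 * -0.5 + -3.0
= -0.4 + 1.15 + -3.0
= -2.25
Since -2.25 < 0, the point is on the negative side.

0


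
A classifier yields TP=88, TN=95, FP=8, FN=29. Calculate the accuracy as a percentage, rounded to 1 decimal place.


Accuracy = (TP + TN) / (TP + TN + FP + FN) * 100
= (88 + 95) / (88 + 95 + 8 + 29)
= 183 / 220
= 0.8318
= 83.2%

83.2


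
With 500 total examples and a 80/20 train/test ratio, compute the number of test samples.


Train samples = 500 * 80% = 400
Test samples = 500 - 400
= 100

100


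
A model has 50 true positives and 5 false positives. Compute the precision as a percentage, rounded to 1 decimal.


Precision = TP / (TP + FP) * 100
= 50 / (50 + 5)
= 50 / 55
= 0.9091
= 90.9%

90.9


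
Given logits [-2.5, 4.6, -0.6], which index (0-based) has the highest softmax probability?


Softmax is a monotonic transformation, so it preserves the argmax.
We need to find the index of the maximum logit.
Index 0: -2.5
Index 1: 4.6
Index 2: -0.6
Maximum logit = 4.6 at index 1

1


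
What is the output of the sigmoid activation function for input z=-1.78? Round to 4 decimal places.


sigmoid(z) = 1 / (1 + exp(-z))
exp(-(-1.78)) = exp(1.78) = 5.9299
1 + 5.9299 = 6.9299
1 / 6.9299 = 0.1443

0.1443


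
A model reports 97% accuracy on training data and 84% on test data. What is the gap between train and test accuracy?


Gap = train_accuracy - test_accuracy
= 97 - 84
= 13%
This gap suggests the model is overfitting.

13


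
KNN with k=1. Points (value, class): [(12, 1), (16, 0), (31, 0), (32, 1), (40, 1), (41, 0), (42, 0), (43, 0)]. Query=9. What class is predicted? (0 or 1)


Distances from query 9:
Point 12 (class 1): distance = 3
K=1 nearest neighbors: classes = [1]
Votes for class 1: 1 / 1
Majority vote => class 1

1


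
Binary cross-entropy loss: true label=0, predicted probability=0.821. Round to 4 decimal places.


For y=0: Loss = -log(1-p)
= -log(1 - 0.821)
= -log(0.179)
= -(-1.7204)
= 1.7204

1.7204


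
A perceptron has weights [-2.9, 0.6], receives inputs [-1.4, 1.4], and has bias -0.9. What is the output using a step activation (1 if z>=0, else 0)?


z = w . x + b
= -2.9*-1.4 + 0.6*1.4 + -0.9
= 4.06 + 0.84 + -0.9
= 4.9 + -0.9
= 4.0
Since z = 4.0 >= 0, output = 1

1


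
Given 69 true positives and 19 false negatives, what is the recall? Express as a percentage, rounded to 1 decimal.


Recall = TP / (TP + FN) * 100
= 69 / (69 + 19)
= 69 / 88
= 0.7841
= 78.4%

78.4


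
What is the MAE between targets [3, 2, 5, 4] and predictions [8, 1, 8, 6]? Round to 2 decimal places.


Absolute errors: [5, 1, 3, 2]
Sum of absolute errors = 11
MAE = 11 / 4 = 2.75

2.75


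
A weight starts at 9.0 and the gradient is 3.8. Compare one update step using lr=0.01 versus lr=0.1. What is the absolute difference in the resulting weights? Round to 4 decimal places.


With lr=0.01: w_new = 9.0 - 0.01 * 3.8 = 8.962
With lr=0.1: w_new = 9.0 - 0.1 * 3.8 = 8.62
Absolute difference = |8.962 - 8.62|
= 0.3420

0.3420


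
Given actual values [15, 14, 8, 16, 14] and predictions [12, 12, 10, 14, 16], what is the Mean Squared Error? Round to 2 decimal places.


Differences: [3, 2, -2, 2, -2]
Squared errors: [9, 4, 4, 4, 4]
Sum of squared errors = 25
MSE = 25 / 5 = 5.00

5.00


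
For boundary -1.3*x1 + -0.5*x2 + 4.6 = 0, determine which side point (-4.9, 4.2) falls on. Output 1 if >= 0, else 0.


Compute -1.3 * -4.9 + -0.5 * 4.2 + 4.6
= 6.37 + -2.1 + 4.6
= 8.87
Since 8.87 >= 0, the point is on the positive side.

1


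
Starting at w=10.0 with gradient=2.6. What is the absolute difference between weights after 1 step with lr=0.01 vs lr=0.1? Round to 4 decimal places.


With lr=0.01: w_new = 10.0 - 0.01 * 2.6 = 9.974
With lr=0.1: w_new = 10.0 - 0.1 * 2.6 = 9.74
Absolute difference = |9.974 - 9.74|
= 0.2340

0.2340


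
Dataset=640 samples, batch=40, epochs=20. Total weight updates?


Iterations per epoch = 640 / 40 = 16
Total updates = iterations_per_epoch * epochs
= 16 * 20
= 320

320


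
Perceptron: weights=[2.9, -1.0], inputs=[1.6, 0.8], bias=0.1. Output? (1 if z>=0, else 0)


z = w . x + b
= 2.9*1.6 + -1.0*0.8 + 0.1
= 4.64 + -0.8 + 0.1
= 3.84 + 0.1
= 3.94
Since z = 3.94 >= 0, output = 1

1


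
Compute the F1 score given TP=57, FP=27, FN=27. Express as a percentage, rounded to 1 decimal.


Precision = TP / (TP + FP) = 57 / 84 = 0.6786
Recall = TP / (TP + FN) = 57 / 84 = 0.6786
F1 = 2 * P * R / (P + R)
= 2 * 0.6786 * 0.6786 / (0.6786 + 0.6786)
= 0.9209 / 1.3571
= 0.6786
As percentage: 67.9%

67.9


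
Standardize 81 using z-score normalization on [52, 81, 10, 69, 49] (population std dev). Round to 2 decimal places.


Mean = (52 + 81 + 10 + 69 + 49) / 5 = 52.2
Variance = sum((x_i - mean)^2) / n = 580.56
Std = sqrt(580.56) = 24.0948
Z = (x - mean) / std
= (81 - 52.2) / 24.0948
= 28.8 / 24.0948
= 1.20

1.20


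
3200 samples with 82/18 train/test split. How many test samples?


Train samples = 3200 * 82% = 2624
Test samples = 3200 - 2624
= 576

576


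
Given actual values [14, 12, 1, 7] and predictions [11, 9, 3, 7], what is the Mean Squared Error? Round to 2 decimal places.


Differences: [3, 3, -2, 0]
Squared errors: [9, 9, 4, 0]
Sum of squared errors = 22
MSE = 22 / 4 = 5.50

5.50


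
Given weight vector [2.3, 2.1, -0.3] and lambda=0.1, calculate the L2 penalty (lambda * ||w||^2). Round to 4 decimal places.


Squaring each weight:
2.3^2 = 5.29
2.1^2 = 4.41
(-0.3)^2 = 0.09
Sum of squares = 9.79
Penalty = 0.1 * 9.79 = 0.9790

0.9790


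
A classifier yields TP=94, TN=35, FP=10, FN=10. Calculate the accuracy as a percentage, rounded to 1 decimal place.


Accuracy = (TP + TN) / (TP + TN + FP + FN) * 100
= (94 + 35) / (94 + 35 + 10 + 10)
= 129 / 149
= 0.8658
= 86.6%

86.6


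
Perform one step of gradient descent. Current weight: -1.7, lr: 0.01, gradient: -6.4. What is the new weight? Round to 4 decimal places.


w_new = w_old - lr * gradient
= -1.7 - 0.01 * -6.4
= -1.7 - (-0.064)
= -1.6360

-1.6360


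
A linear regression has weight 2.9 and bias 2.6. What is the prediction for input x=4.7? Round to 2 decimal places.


y = 2.9 * 4.7 + (2.6)
= 13.63 + (2.6)
= 16.23

16.23


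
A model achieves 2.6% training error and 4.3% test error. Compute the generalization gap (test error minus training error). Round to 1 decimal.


Generalization gap = test_error - train_error
= 4.3 - 2.6
= 1.7%
A small gap suggests good generalization.

1.7


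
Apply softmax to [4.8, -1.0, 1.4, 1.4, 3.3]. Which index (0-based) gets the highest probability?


Softmax is a monotonic transformation, so it preserves the argmax.
We need to find the index of the maximum logit.
Index 0: 4.8
Index 1: -1.0
Index 2: 1.4
Index 3: 1.4
Index 4: 3.3
Maximum logit = 4.8 at index 0

0


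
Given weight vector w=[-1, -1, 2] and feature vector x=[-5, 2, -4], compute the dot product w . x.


Element-wise products:
-1 * -5 = 5
-1 * 2 = -2
2 * -4 = -8
Sum = 5 + -2 + -8
= -5

-5


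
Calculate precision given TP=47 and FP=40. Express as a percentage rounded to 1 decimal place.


Precision = TP / (TP + FP) * 100
= 47 / (47 + 40)
= 47 / 87
= 0.5402
= 54.0%

54.0


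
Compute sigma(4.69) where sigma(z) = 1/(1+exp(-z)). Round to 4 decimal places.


sigmoid(z) = 1 / (1 + exp(-z))
exp(-(4.69)) = exp(-4.69) = 0.0092
1 + 0.0092 = 1.0092
1 / 1.0092 = 0.9909

0.9909


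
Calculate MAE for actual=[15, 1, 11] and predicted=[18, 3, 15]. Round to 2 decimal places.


Absolute errors: [3, 2, 4]
Sum of absolute errors = 9
MAE = 9 / 3 = 3.00

3.00


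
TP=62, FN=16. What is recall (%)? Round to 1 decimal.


Recall = TP / (TP + FN) * 100
= 62 / (62 + 16)
= 62 / 78
= 0.7949
= 79.5%

79.5


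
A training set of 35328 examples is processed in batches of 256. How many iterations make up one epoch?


Iterations per epoch = dataset_size / batch_size
= 35328 / 256
= 138

138


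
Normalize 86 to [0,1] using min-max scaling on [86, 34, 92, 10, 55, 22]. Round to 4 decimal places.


Min = 10, Max = 92
Range = 92 - 10 = 82
Scaled = (x - min) / (max - min)
= (86 - 10) / 82
= 76 / 82
= 0.9268

0.9268


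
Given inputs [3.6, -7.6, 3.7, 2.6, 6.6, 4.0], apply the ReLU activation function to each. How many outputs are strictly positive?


ReLU(x) = max(0, x) for each element:
ReLU(3.6) = 3.6
ReLU(-7.6) = 0
ReLU(3.7) = 3.7
ReLU(2.6) = 2.6
ReLU(6.6) = 6.6
ReLU(4.0) = 4.0
Active neurons (>0): 5

5


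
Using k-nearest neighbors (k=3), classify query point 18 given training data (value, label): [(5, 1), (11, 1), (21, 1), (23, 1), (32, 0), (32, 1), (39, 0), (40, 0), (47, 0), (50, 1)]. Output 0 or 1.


Distances from query 18:
Point 21 (class 1): distance = 3
Point 23 (class 1): distance = 5
Point 11 (class 1): distance = 7
K=3 nearest neighbors: classes = [1, 1, 1]
Votes for class 1: 3 / 3
Majority vote => class 1

1


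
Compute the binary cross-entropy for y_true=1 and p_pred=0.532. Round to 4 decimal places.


For y=1: Loss = -log(p)
= -log(0.532)
= -(-0.6311)
= 0.6311

0.6311


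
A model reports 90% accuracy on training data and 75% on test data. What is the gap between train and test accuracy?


Gap = train_accuracy - test_accuracy
= 90 - 75
= 15%
This gap suggests the model is overfitting.

15


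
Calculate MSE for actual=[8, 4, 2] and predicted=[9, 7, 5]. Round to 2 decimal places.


Differences: [-1, -3, -3]
Squared errors: [1, 9, 9]
Sum of squared errors = 19
MSE = 19 / 3 = 6.33

6.33


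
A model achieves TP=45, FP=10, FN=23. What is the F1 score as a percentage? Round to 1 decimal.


Precision = TP / (TP + FP) = 45 / 55 = 0.8182
Recall = TP / (TP + FN) = 45 / 68 = 0.6618
F1 = 2 * P * R / (P + R)
= 2 * 0.8182 * 0.6618 / (0.8182 + 0.6618)
= 1.0829 / 1.4799
= 0.7317
As percentage: 73.2%

73.2


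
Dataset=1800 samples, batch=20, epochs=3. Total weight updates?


Iterations per epoch = 1800 / 20 = 90
Total updates = iterations_per_epoch * epochs
= 90 * 3
= 270

270


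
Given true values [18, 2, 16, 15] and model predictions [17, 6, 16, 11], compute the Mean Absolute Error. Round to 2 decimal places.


Absolute errors: [1, 4, 0, 4]
Sum of absolute errors = 9
MAE = 9 / 4 = 2.25

2.25


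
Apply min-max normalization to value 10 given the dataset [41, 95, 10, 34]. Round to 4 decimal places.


Min = 10, Max = 95
Range = 95 - 10 = 85
Scaled = (x - min) / (max - min)
= (10 - 10) / 85
= 0 / 85
= 0.0000

0.0000


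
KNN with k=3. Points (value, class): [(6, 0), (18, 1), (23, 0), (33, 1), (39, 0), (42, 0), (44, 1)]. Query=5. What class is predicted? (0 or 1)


Distances from query 5:
Point 6 (class 0): distance = 1
Point 18 (class 1): distance = 13
Point 23 (class 0): distance = 18
K=3 nearest neighbors: classes = [0, 1, 0]
Votes for class 1: 1 / 3
Majority vote => class 0

0


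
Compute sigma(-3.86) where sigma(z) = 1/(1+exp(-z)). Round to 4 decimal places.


sigmoid(z) = 1 / (1 + exp(-z))
exp(-(-3.86)) = exp(3.86) = 47.4654
1 + 47.4654 = 48.4654
1 / 48.4654 = 0.0206

0.0206


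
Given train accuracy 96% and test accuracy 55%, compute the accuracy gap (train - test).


Gap = train_accuracy - test_accuracy
= 96 - 55
= 41%
This large gap strongly indicates overfitting.

41


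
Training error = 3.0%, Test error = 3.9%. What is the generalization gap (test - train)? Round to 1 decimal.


Generalization gap = test_error - train_error
= 3.9 - 3.0
= 0.9%
A small gap suggests good generalization.

0.9


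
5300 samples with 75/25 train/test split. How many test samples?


Train samples = 5300 * 75% = 3975
Test samples = 5300 - 3975
= 1325

1325


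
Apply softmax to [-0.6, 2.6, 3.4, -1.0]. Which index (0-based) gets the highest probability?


Softmax is a monotonic transformation, so it preserves the argmax.
We need to find the index of the maximum logit.
Index 0: -0.6
Index 1: 2.6
Index 2: 3.4
Index 3: -1.0
Maximum logit = 3.4 at index 2

2


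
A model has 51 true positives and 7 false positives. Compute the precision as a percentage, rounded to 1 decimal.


Precision = TP / (TP + FP) * 100
= 51 / (51 + 7)
= 51 / 58
= 0.8793
= 87.9%

87.9


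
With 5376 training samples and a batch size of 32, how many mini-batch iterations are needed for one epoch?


Iterations per epoch = dataset_size / batch_size
= 5376 / 32
= 168

168


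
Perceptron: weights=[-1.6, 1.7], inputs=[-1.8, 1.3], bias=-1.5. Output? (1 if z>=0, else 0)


z = w . x + b
= -1.6*-1.8 + 1.7*1.3 + -1.5
= 2.88 + 2.21 + -1.5
= 5.09 + -1.5
= 3.59
Since z = 3.59 >= 0, output = 1

1


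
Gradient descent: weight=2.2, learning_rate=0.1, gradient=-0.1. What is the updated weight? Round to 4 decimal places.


w_new = w_old - lr * gradient
= 2.2 - 0.1 * -0.1
= 2.2 - (-0.01)
= 2.2100

2.2100


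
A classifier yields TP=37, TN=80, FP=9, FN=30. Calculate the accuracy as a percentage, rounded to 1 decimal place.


Accuracy = (TP + TN) / (TP + TN + FP + FN) * 100
= (37 + 80) / (37 + 80 + 9 + 30)
= 117 / 156
= 0.75
= 75.0%

75.0


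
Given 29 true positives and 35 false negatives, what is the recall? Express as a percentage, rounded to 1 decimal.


Recall = TP / (TP + FN) * 100
= 29 / (29 + 35)
= 29 / 64
= 0.4531
= 45.3%

45.3


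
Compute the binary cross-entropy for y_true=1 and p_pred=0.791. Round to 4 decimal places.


For y=1: Loss = -log(p)
= -log(0.791)
= -(-0.2345)
= 0.2345

0.2345


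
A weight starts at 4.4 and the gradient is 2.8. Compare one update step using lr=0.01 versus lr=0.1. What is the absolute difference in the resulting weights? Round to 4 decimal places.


With lr=0.01: w_new = 4.4 - 0.01 * 2.8 = 4.372
With lr=0.1: w_new = 4.4 - 0.1 * 2.8 = 4.12
Absolute difference = |4.372 - 4.12|
= 0.2520

0.2520


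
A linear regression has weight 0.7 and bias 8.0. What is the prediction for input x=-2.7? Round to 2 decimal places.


y = 0.7 * -2.7 + (8.0)
= -1.89 + (8.0)
= 6.11

6.11


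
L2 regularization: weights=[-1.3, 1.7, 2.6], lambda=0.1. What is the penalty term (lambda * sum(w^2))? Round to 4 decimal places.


Squaring each weight:
(-1.3)^2 = 1.69
1.7^2 = 2.89
2.6^2 = 6.76
Sum of squares = 11.34
Penalty = 0.1 * 11.34 = 1.1340

1.1340


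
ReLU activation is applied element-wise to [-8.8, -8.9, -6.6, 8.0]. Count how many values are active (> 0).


ReLU(x) = max(0, x) for each element:
ReLU(-8.8) = 0
ReLU(-8.9) = 0
ReLU(-6.6) = 0
ReLU(8.0) = 8.0
Active neurons (>0): 1

1


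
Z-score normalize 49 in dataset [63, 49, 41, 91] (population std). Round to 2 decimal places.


Mean = (63 + 49 + 41 + 91) / 4 = 61.0
Variance = sum((x_i - mean)^2) / n = 362.0
Std = sqrt(362.0) = 19.0263
Z = (x - mean) / std
= (49 - 61.0) / 19.0263
= -12.0 / 19.0263
= -0.63

-0.63


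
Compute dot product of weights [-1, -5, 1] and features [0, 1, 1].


Element-wise products:
-1 * 0 = 0
-5 * 1 = -5
1 * 1 = 1
Sum = 0 + -5 + 1
= -4

-4


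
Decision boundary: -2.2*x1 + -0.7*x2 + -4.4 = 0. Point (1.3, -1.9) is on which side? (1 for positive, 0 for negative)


Compute -2.2 * 1.3 + -0.7 * -1.9 + -4.4
= -2.86 + 1.33 + -4.4
= -5.93
Since -5.93 < 0, the point is on the negative side.

0


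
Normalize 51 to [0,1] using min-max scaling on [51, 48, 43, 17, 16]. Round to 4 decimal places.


Min = 16, Max = 51
Range = 51 - 16 = 35
Scaled = (x - min) / (max - min)
= (51 - 16) / 35
= 35 / 35
= 1.0000

1.0000


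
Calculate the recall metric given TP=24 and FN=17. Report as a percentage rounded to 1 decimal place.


Recall = TP / (TP + FN) * 100
= 24 / (24 + 17)
= 24 / 41
= 0.5854
= 58.5%

58.5


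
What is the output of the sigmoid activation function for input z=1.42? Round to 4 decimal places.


sigmoid(z) = 1 / (1 + exp(-z))
exp(-(1.42)) = exp(-1.42) = 0.2417
1 + 0.2417 = 1.2417
1 / 1.2417 = 0.8053

0.8053


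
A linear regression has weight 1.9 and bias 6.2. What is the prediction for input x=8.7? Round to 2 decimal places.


y = 1.9 * 8.7 + (6.2)
= 16.53 + (6.2)
= 22.73

22.73


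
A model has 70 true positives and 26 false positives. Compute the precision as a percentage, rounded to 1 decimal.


Precision = TP / (TP + FP) * 100
= 70 / (70 + 26)
= 70 / 96
= 0.7292
= 72.9%

72.9


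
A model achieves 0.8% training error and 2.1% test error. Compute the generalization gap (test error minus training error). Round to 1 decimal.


Generalization gap = test_error - train_error
= 2.1 - 0.8
= 1.3%
A small gap suggests good generalization.

1.3


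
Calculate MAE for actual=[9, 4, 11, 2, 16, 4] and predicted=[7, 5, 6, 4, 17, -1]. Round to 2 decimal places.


Absolute errors: [2, 1, 5, 2, 1, 5]
Sum of absolute errors = 16
MAE = 16 / 6 = 2.67

2.67


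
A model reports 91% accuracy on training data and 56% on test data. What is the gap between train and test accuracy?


Gap = train_accuracy - test_accuracy
= 91 - 56
= 35%
This large gap strongly indicates overfitting.

35


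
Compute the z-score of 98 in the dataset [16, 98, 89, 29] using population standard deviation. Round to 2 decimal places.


Mean = (16 + 98 + 89 + 29) / 4 = 58.0
Variance = sum((x_i - mean)^2) / n = 1291.5
Std = sqrt(1291.5) = 35.9374
Z = (x - mean) / std
= (98 - 58.0) / 35.9374
= 40.0 / 35.9374
= 1.11

1.11


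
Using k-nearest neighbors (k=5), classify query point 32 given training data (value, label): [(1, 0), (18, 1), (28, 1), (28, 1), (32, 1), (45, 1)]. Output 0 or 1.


Distances from query 32:
Point 32 (class 1): distance = 0
Point 28 (class 1): distance = 4
Point 28 (class 1): distance = 4
Point 45 (class 1): distance = 13
Point 18 (class 1): distance = 14
K=5 nearest neighbors: classes = [1, 1, 1, 1, 1]
Votes for class 1: 5 / 5
Majority vote => class 1

1


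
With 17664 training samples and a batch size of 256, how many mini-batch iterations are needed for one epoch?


Iterations per epoch = dataset_size / batch_size
= 17664 / 256
= 69

69


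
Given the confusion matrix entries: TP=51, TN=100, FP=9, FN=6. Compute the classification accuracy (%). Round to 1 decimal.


Accuracy = (TP + TN) / (TP + TN + FP + FN) * 100
= (51 + 100) / (51 + 100 + 9 + 6)
= 151 / 166
= 0.9096
= 91.0%

91.0


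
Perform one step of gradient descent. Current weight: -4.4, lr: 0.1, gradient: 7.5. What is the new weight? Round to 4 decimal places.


w_new = w_old - lr * gradient
= -4.4 - 0.1 * 7.5
= -4.4 - (0.75)
= -5.1500

-5.1500


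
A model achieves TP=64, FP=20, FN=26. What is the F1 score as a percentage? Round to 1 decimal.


Precision = TP / (TP + FP) = 64 / 84 = 0.7619
Recall = TP / (TP + FN) = 64 / 90 = 0.7111
F1 = 2 * P * R / (P + R)
= 2 * 0.7619 * 0.7111 / (0.7619 + 0.7111)
= 1.0836 / 1.473
= 0.7356
As percentage: 73.6%

73.6


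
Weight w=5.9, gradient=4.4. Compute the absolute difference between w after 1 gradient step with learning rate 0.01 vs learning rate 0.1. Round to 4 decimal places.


With lr=0.01: w_new = 5.9 - 0.01 * 4.4 = 5.856
With lr=0.1: w_new = 5.9 - 0.1 * 4.4 = 5.46
Absolute difference = |5.856 - 5.46|
= 0.3960

0.3960


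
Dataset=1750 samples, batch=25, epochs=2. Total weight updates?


Iterations per epoch = 1750 / 25 = 70
Total updates = iterations_per_epoch * epochs
= 70 * 2
= 140

140


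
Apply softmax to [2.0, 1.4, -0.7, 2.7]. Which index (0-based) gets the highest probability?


Softmax is a monotonic transformation, so it preserves the argmax.
We need to find the index of the maximum logit.
Index 0: 2.0
Index 1: 1.4
Index 2: -0.7
Index 3: 2.7
Maximum logit = 2.7 at index 3

3


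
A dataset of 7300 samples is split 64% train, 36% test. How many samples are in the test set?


Train samples = 7300 * 64% = 4672
Test samples = 7300 - 4672
= 2628

2628


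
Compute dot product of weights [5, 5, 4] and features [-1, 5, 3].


Element-wise products:
5 * -1 = -5
5 * 5 = 25
4 * 3 = 12
Sum = -5 + 25 + 12
= 32

32


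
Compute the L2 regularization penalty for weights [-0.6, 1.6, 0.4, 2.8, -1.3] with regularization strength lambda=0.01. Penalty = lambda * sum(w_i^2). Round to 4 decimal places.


Squaring each weight:
(-0.6)^2 = 0.36
1.6^2 = 2.56
0.4^2 = 0.16
2.8^2 = 7.84
(-1.3)^2 = 1.69
Sum of squares = 12.61
Penalty = 0.01 * 12.61 = 0.1261

0.1261


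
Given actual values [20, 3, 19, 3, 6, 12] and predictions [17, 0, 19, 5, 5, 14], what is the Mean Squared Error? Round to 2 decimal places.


Differences: [3, 3, 0, -2, 1, -2]
Squared errors: [9, 9, 0, 4, 1, 4]
Sum of squared errors = 27
MSE = 27 / 6 = 4.50

4.50


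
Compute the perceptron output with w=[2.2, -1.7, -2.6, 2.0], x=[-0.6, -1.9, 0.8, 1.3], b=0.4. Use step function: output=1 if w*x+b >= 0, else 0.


z = w . x + b
= 2.2*-0.6 + -1.7*-1.9 + -2.6*0.8 + 2.0*1.3 + 0.4
= -1.32 + 3.23 + -2.08 + 2.6 + 0.4
= 2.43 + 0.4
= 2.83
Since z = 2.83 >= 0, output = 1

1
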